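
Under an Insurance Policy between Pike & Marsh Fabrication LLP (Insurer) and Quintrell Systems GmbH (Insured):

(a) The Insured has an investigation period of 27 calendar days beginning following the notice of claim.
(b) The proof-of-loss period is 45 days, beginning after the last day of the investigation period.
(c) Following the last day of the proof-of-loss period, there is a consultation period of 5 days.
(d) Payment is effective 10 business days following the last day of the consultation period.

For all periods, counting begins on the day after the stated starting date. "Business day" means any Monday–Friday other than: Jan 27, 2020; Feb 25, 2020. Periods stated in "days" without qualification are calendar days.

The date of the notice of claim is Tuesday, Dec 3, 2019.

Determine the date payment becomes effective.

Mar 4, 2020

Adding 27 calendar days to Dec 3, 2019 gives Dec 30, 2019, which is the last day of the investigation period.
The last day of the proof-of-loss period: Dec 30, 2019 + 45 days = Feb 13, 2020.
The last day of the consultation period: Feb 13, 2020 + 5 days = Feb 18, 2020.
The date payment becomes effective: 10 business days after Tuesday, Feb 18, 2020, skipping weekends and the listed holiday on Feb 25 — Feb 19, Feb 20, Feb 21, Feb 24, Feb 26, Feb 27, Feb 28, Mar 2, Mar 3, Mar 4 — lands on Wednesday, Mar 4, 2020.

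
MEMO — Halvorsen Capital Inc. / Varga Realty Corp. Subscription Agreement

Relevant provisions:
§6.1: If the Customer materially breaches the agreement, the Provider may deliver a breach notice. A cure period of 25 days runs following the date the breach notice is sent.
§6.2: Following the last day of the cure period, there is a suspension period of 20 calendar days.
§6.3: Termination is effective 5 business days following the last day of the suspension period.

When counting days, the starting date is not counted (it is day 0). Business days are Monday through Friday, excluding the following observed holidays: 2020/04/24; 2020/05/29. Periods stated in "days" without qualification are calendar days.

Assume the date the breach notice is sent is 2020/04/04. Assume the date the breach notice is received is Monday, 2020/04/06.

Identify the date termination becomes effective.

2020/05/26

The last day of the cure period: 25 calendar days after 2020/04/04 is 2020/04/29.
The last day of the suspension period: 20 calendar days after 2020/04/29 is 2020/05/19.
The date termination becomes effective: counting 5 business days from Tuesday, 2020/05/19 (May 20, May 21, May 22, May 25, May 26, skipping weekends) reaches Tuesday, 2020/05/26.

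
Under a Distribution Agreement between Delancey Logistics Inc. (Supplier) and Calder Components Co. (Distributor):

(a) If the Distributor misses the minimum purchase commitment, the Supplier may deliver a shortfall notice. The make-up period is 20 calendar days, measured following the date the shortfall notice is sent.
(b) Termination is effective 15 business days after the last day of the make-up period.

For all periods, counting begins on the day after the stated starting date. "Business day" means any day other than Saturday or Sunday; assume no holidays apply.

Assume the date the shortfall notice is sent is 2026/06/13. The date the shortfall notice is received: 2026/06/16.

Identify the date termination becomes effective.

2026/07/24

Adding 20 calendar days to 2026/06/13 gives 2026/07/03, which is the last day of the make-up period.
The date termination becomes effective: 15 business days after Friday, 2026/07/03, skipping weekends — Jul 6, Jul 7, Jul 8, Jul 9, …, Jul 22, Jul 23, Jul 24 — lands on Friday, 2026/07/24.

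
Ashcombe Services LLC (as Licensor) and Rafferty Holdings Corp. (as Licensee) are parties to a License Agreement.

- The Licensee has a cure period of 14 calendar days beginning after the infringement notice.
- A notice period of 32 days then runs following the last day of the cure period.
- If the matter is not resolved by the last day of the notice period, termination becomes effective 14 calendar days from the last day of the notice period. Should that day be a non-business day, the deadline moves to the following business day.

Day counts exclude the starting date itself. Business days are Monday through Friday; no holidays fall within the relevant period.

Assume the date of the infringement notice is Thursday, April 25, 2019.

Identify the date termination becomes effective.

The last day of the cure period: April 25, 2019 + 14 days = May 9, 2019.
The last day of the notice period: May 9, 2019 + 32 days = June 10, 2019.
The date termination becomes effective: 14 calendar days after June 10, 2019 is June 24, 2019. June 24, 2019 is a Monday, so no roll-forward applies.

June 24, 2019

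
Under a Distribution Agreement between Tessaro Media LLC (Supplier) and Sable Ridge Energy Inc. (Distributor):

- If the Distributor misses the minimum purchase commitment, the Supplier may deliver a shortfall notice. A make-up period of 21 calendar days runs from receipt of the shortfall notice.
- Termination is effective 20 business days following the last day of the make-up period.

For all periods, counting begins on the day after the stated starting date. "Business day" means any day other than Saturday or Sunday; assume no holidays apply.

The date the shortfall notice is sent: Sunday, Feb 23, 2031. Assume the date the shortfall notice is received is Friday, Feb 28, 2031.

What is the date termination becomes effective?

Apr 18, 2031

The last day of the make-up period: Feb 28, 2031 + 21 days = Mar 21, 2031.
From Friday, Mar 21, 2031, 20 business days (Mar 24, Mar 25, Mar 26, Mar 27, …, Apr 16, Apr 17, Apr 18, skipping weekends) brings us to Friday, Apr 18, 2031, which is the date termination becomes effective.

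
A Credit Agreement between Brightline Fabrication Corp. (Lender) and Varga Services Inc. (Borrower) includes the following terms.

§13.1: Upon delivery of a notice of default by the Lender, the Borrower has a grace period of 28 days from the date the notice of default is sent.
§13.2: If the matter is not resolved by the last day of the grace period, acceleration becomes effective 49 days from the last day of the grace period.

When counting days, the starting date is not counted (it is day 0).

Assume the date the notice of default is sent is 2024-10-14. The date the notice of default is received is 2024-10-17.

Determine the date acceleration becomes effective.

The last day of the grace period: 2024-10-14 + 28 days = 2024-11-11.
Adding 49 calendar days to 2024-11-11 gives 2024-12-30, which is the date acceleration becomes effective.

2024-12-30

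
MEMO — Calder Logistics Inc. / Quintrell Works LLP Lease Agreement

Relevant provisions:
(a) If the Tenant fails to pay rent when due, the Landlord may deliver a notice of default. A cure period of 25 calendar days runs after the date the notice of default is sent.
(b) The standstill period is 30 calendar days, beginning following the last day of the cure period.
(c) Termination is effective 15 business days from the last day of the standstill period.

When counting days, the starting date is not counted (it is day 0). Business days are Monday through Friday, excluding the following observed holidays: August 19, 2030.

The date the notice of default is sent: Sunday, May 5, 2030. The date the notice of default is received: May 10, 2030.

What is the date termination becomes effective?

July 19, 2030

Adding 25 calendar days to May 5, 2030 gives May 30, 2030, which is the last day of the cure period.
The last day of the standstill period: 30 calendar days after May 30, 2030 is June 29, 2030.
The date termination becomes effective: counting 15 business days from Saturday, June 29, 2030 (Jul 1, Jul 2, Jul 3, Jul 4, …, Jul 17, Jul 18, Jul 19, skipping weekends) reaches Friday, July 19, 2030.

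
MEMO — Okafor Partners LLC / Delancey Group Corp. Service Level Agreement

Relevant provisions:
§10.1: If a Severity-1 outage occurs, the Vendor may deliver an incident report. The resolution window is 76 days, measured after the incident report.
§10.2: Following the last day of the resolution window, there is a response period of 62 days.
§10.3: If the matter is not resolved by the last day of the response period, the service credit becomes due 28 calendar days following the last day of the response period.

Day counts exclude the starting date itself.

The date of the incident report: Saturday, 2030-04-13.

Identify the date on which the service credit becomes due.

2030-09-26

The last day of the resolution window: 76 calendar days after 2030-04-13 is 2030-06-28.
Adding 62 calendar days to 2030-06-28 gives 2030-08-29, which is the last day of the response period.
Adding 28 calendar days to 2030-08-29 gives 2030-09-26, which is the date on which the service credit becomes due.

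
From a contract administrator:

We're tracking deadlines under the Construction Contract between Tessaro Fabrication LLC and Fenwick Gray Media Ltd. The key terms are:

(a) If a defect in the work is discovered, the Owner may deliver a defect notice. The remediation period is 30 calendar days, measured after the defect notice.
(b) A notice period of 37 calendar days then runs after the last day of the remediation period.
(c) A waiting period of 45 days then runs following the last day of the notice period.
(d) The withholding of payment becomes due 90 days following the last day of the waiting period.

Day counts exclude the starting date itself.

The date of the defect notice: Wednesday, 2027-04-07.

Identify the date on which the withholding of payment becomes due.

2027-10-26

The last day of the remediation period: 30 calendar days after 2027-04-07 is 2027-05-07.
The last day of the notice period: 37 calendar days after 2027-05-07 is 2027-06-13.
The last day of the waiting period: 45 calendar days after 2027-06-13 is 2027-07-28.
The date on which the withholding of payment becomes due: 90 calendar days after 2027-07-28 is 2027-10-26.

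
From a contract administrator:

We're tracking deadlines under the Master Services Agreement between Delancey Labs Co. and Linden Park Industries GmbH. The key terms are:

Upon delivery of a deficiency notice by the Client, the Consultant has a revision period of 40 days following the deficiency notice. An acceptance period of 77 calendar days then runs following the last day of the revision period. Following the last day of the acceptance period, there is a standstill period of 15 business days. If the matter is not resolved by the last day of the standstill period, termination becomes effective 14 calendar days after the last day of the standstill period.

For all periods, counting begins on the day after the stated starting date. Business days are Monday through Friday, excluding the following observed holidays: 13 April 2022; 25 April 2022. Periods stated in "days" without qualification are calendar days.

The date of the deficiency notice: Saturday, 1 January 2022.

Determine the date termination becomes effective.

2 June 2022

Adding 40 calendar days to 1 January 2022 gives 10 February 2022, which is the last day of the revision period.
Adding 77 calendar days to 10 February 2022 gives 28 April 2022, which is the last day of the acceptance period.
The last day of the standstill period: counting 15 business days from Thursday, 28 April 2022 (Apr 29, May 2, May 3, May 4, …, May 17, May 18, May 19, skipping weekends) reaches Thursday, 19 May 2022.
Adding 14 calendar days to 19 May 2022 gives 2 June 2022, which is the date termination becomes effective.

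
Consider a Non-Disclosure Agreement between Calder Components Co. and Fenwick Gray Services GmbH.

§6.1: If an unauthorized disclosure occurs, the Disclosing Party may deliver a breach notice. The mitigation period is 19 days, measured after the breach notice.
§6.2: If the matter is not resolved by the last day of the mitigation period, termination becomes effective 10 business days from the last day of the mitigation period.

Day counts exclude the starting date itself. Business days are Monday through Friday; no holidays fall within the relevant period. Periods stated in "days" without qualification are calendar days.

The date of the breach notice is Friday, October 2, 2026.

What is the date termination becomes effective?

November 4, 2026

Adding 19 calendar days to October 2, 2026 gives October 21, 2026, which is the last day of the mitigation period.
From Wednesday, October 21, 2026, 10 business days (Oct 22, Oct 23, Oct 26, Oct 27, Oct 28, Oct 29, Oct 30, Nov 2, Nov 3, Nov 4, skipping weekends) brings us to Wednesday, November 4, 2026, which is the date termination becomes effective.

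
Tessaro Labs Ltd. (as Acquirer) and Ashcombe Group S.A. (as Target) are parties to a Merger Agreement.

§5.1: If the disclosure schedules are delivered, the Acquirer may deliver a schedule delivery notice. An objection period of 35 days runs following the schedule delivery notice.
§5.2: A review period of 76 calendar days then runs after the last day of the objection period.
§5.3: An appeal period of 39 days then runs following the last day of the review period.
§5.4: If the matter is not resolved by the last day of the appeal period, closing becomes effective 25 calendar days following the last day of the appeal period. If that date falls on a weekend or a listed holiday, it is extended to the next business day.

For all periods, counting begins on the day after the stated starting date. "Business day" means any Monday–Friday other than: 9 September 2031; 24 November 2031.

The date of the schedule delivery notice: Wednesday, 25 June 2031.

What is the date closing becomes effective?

The last day of the objection period: 35 calendar days after 25 June 2031 is 30 July 2031.
The last day of the review period: 76 calendar days after 30 July 2031 is 14 October 2031.
The last day of the appeal period: 14 October 2031 + 39 days = 22 November 2031.
Adding 25 calendar days to 22 November 2031 gives 17 December 2031, which is the date closing becomes effective. 17 December 2031 is a Wednesday and is not a listed holiday, so no roll-forward applies.

17 December 2031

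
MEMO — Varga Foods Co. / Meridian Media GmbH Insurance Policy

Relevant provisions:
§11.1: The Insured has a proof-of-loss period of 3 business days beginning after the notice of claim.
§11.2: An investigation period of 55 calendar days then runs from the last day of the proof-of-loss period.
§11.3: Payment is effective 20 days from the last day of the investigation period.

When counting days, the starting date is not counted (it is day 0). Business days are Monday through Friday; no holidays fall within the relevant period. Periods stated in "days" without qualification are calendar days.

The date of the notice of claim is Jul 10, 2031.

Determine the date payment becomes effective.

Sep 28, 2031

The last day of the proof-of-loss period: counting 3 business days from Thursday, Jul 10, 2031 (Jul 11, Jul 14, Jul 15, skipping weekends) reaches Tuesday, Jul 15, 2031.
The last day of the investigation period: Jul 15, 2031 + 55 days = Sep 8, 2031.
The date payment becomes effective: Sep 8, 2031 + 20 days = Sep 28, 2031.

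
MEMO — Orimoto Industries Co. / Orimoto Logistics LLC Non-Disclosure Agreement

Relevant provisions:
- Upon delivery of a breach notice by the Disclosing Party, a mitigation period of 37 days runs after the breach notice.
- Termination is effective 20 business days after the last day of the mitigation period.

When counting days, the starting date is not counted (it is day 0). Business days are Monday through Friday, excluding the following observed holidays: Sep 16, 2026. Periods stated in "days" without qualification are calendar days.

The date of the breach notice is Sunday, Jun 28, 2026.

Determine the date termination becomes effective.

The last day of the mitigation period: 37 calendar days after Jun 28, 2026 is Aug 4, 2026.
The date termination becomes effective: counting 20 business days from Tuesday, Aug 4, 2026 (Aug 5, Aug 6, Aug 7, Aug 10, …, Aug 28, Aug 31, Sep 1, skipping weekends) reaches Tuesday, Sep 1, 2026.

Sep 1, 2026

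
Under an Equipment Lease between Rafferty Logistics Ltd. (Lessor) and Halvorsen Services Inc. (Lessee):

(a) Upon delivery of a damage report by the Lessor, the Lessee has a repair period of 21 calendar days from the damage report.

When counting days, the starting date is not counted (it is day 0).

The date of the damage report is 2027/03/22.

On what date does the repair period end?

2027/04/12

The last day of the repair period: 2027/03/22 + 21 days = 2027/04/12.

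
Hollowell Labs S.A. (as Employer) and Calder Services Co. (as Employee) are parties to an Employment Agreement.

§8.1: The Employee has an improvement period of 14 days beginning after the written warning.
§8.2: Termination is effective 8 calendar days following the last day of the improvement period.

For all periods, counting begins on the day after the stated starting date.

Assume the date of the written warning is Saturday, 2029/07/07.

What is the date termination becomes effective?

The last day of the improvement period: 2029/07/07 + 14 days = 2029/07/21.
Adding 8 calendar days to 2029/07/21 gives 2029/07/29, which is the date termination becomes effective.

2029/07/29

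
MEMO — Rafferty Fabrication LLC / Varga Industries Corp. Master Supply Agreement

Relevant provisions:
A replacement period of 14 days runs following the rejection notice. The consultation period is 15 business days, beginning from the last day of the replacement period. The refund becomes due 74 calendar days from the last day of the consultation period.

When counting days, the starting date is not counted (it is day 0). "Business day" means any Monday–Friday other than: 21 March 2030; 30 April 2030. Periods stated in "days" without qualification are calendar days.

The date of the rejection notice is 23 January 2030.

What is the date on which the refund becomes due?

The last day of the replacement period: 23 January 2030 + 14 days = 6 February 2030.
The last day of the consultation period: 15 business days after Wednesday, 6 February 2030, skipping weekends — Feb 7, Feb 8, Feb 11, Feb 12, …, Feb 25, Feb 26, Feb 27 — lands on Wednesday, 27 February 2030.
Adding 74 calendar days to 27 February 2030 gives 12 May 2030, which is the date on which the refund becomes due.

12 May 2030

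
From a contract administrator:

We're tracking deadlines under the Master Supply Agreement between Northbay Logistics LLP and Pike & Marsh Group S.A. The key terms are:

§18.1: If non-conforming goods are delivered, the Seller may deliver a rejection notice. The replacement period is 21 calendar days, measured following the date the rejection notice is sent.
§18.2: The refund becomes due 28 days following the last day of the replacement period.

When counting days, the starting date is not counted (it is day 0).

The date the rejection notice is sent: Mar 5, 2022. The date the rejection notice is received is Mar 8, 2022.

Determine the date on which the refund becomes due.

Adding 21 calendar days to Mar 5, 2022 gives Mar 26, 2022, which is the last day of the replacement period.
The date on which the refund becomes due: 28 calendar days after Mar 26, 2022 is Apr 23, 2022.

Apr 23, 2022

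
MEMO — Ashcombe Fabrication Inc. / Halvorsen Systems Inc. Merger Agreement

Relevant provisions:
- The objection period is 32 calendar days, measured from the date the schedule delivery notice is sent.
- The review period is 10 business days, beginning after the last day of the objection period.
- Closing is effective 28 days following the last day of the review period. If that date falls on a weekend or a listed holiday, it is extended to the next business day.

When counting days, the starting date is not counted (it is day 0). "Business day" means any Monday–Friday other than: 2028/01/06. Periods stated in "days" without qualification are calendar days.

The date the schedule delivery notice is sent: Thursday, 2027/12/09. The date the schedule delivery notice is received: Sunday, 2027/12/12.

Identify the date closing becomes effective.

2028/02/21

The last day of the objection period: 32 calendar days after 2027/12/09 is 2028/01/10.
The last day of the review period: 10 business days after Monday, 2028/01/10, skipping weekends — Jan 11, Jan 12, Jan 13, Jan 14, Jan 17, Jan 18, Jan 19, Jan 20, Jan 21, Jan 24 — lands on Monday, 2028/01/24.
Adding 28 calendar days to 2028/01/24 gives 2028/02/21, which is the date closing becomes effective. 2028/02/21 is a Monday and is not a listed holiday, so no roll-forward applies.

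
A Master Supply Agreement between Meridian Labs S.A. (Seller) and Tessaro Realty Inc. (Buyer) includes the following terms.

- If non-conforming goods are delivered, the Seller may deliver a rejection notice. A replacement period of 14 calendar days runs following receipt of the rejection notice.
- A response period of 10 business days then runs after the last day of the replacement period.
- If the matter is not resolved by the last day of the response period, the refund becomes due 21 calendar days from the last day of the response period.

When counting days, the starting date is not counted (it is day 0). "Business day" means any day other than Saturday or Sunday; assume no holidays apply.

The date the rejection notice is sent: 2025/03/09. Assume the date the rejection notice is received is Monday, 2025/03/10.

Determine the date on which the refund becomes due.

2025/04/28

The last day of the replacement period: 2025/03/10 + 14 days = 2025/03/24.
The last day of the response period: counting 10 business days from Monday, 2025/03/24 (Mar 25, Mar 26, Mar 27, Mar 28, Mar 31, Apr 1, Apr 2, Apr 3, Apr 4, Apr 7, skipping weekends) reaches Monday, 2025/04/07.
The date on which the refund becomes due: 2025/04/07 + 21 days = 2025/04/28.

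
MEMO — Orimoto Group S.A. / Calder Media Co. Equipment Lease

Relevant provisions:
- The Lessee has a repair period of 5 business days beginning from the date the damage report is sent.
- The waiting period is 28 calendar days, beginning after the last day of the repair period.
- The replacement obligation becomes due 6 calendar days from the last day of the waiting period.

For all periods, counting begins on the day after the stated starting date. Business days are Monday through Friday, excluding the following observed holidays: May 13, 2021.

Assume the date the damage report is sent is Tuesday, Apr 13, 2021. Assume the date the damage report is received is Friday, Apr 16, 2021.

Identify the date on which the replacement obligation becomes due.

May 24, 2021

The last day of the repair period: counting 5 business days from Tuesday, Apr 13, 2021 (Apr 14, Apr 15, Apr 16, Apr 19, Apr 20, skipping weekends) reaches Tuesday, Apr 20, 2021.
The last day of the waiting period: 28 calendar days after Apr 20, 2021 is May 18, 2021.
The date on which the replacement obligation becomes due: 6 calendar days after May 18, 2021 is May 24, 2021.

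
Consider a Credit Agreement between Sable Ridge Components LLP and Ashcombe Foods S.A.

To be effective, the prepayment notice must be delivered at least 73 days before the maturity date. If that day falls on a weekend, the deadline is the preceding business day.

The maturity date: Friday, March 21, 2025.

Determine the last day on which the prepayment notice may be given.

March 21, 2025 minus 73 days is January 7, 2025. That is a Tuesday, so no adjustment is needed.

January 7, 2025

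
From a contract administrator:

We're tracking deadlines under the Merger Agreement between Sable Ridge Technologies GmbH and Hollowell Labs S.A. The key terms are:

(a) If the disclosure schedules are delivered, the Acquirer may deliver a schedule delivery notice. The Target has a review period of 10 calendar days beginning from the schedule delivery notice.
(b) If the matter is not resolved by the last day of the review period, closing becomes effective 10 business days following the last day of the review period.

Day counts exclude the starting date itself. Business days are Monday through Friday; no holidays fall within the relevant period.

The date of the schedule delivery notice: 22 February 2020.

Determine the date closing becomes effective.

Adding 10 calendar days to 22 February 2020 gives 3 March 2020, which is the last day of the review period.
The date closing becomes effective: counting 10 business days from Tuesday, 3 March 2020 (Mar 4, Mar 5, Mar 6, Mar 9, Mar 10, Mar 11, Mar 12, Mar 13, Mar 16, Mar 17, skipping weekends) reaches Tuesday, 17 March 2020.

17 March 2020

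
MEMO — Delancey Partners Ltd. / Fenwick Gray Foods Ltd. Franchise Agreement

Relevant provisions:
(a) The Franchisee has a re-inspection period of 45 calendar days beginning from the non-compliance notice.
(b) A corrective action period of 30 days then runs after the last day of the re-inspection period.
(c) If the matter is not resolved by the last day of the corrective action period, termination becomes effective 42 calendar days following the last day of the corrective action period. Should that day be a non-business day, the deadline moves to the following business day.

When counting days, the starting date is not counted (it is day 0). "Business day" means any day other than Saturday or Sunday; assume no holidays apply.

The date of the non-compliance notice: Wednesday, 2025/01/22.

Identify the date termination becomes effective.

The last day of the re-inspection period: 2025/01/22 + 45 days = 2025/03/08.
Adding 30 calendar days to 2025/03/08 gives 2025/04/07, which is the last day of the corrective action period.
The date termination becomes effective: 2025/04/07 + 42 days = 2025/05/19. 2025/05/19 is a Monday, so no roll-forward applies.

2025/05/19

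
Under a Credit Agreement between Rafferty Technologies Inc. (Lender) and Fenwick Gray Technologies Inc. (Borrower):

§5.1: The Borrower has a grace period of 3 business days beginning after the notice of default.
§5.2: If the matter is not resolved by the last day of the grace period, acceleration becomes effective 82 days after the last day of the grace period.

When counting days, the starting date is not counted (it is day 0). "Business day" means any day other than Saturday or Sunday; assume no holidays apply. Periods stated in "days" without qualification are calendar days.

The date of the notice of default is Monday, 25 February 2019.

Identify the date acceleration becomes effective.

21 May 2019

The last day of the grace period: 3 business days after Monday, 25 February 2019, skipping weekends — Feb 26, Feb 27, Feb 28 — lands on Thursday, 28 February 2019.
The date acceleration becomes effective: 82 calendar days after 28 February 2019 is 21 May 2019.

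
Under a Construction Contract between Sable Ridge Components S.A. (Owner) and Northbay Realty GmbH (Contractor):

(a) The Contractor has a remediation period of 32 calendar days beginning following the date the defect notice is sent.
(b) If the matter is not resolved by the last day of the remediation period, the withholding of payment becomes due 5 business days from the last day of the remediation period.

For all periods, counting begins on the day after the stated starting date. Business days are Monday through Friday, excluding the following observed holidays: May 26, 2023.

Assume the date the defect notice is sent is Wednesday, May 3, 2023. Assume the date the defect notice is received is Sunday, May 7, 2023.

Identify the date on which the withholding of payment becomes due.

Adding 32 calendar days to May 3, 2023 gives Jun 4, 2023, which is the last day of the remediation period.
From Sunday, Jun 4, 2023, 5 business days (Jun 5, Jun 6, Jun 7, Jun 8, Jun 9, skipping weekends) brings us to Friday, Jun 9, 2023, which is the date on which the withholding of payment becomes due.

Jun 9, 2023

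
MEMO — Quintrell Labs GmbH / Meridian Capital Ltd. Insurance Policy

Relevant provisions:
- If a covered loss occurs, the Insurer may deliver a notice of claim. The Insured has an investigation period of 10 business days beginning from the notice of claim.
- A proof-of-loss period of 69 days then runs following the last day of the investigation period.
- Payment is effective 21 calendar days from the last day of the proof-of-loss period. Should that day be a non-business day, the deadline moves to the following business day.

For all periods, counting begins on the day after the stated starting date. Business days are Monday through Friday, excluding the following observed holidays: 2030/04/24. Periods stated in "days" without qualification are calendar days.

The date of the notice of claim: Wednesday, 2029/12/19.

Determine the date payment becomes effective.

The last day of the investigation period: 10 business days after Wednesday, 2029/12/19, skipping weekends — Dec 20, Dec 21, Dec 24, Dec 25, Dec 26, Dec 27, Dec 28, Dec 31, Jan 1, Jan 2 — lands on Wednesday, 2030/01/02.
The last day of the proof-of-loss period: 2030/01/02 + 69 days = 2030/03/12.
Adding 21 calendar days to 2030/03/12 gives 2030/04/02, which is the date payment becomes effective. 2030/04/02 is a Tuesday and is not a listed holiday, so no roll-forward applies.

2030/04/02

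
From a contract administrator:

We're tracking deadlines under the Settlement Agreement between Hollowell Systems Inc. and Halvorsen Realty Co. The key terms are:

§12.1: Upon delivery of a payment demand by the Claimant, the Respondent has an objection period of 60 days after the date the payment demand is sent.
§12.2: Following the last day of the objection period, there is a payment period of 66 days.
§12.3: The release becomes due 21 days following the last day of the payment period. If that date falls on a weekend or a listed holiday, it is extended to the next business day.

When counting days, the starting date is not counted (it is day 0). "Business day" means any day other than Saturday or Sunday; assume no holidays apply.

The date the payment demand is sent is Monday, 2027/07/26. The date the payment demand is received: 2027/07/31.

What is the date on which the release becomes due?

2027/12/20

The last day of the objection period: 60 calendar days after 2027/07/26 is 2027/09/24.
The last day of the payment period: 2027/09/24 + 66 days = 2027/11/29.
The date on which the release becomes due: 2027/11/29 + 21 days = 2027/12/20. 2027/12/20 is a Monday, so no roll-forward applies.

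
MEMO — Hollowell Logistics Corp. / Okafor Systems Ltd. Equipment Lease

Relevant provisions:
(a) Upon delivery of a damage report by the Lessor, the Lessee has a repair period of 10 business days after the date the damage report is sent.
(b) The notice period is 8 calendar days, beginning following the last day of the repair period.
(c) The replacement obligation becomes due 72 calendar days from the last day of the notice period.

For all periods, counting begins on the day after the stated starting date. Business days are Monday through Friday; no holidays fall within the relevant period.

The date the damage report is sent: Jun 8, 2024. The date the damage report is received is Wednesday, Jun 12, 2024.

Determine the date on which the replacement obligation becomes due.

Sep 9, 2024

From Saturday, Jun 8, 2024, 10 business days (Jun 10, Jun 11, Jun 12, Jun 13, Jun 14, Jun 17, Jun 18, Jun 19, Jun 20, Jun 21, skipping weekends) brings us to Friday, Jun 21, 2024, which is the last day of the repair period.
The last day of the notice period: 8 calendar days after Jun 21, 2024 is Jun 29, 2024.
The date on which the replacement obligation becomes due: 72 calendar days after Jun 29, 2024 is Sep 9, 2024.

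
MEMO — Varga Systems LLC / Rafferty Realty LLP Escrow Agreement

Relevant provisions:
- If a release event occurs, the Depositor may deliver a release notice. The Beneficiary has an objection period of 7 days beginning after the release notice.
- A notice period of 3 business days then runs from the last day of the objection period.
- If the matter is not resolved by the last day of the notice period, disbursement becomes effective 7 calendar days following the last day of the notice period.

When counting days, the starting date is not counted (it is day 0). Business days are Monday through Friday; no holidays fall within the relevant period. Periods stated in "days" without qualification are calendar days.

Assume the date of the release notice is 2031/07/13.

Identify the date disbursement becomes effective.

2031/07/30

The last day of the objection period: 2031/07/13 + 7 days = 2031/07/20.
From Sunday, 2031/07/20, 3 business days (Jul 21, Jul 22, Jul 23, skipping weekends) brings us to Wednesday, 2031/07/23, which is the last day of the notice period.
The date disbursement becomes effective: 2031/07/23 + 7 days = 2031/07/30.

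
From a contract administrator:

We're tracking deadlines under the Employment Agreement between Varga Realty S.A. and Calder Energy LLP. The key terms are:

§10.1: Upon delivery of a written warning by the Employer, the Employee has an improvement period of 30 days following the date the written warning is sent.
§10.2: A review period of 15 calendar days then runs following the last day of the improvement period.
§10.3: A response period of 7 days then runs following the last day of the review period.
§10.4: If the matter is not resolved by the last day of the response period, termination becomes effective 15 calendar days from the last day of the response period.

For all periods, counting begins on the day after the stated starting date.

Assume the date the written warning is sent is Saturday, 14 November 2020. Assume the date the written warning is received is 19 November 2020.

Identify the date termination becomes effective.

20 January 2021

The last day of the improvement period: 14 November 2020 + 30 days = 14 December 2020.
The last day of the review period: 15 calendar days after 14 December 2020 is 29 December 2020.
The last day of the response period: 29 December 2020 + 7 days = 5 January 2021.
The date termination becomes effective: 15 calendar days after 5 January 2021 is 20 January 2021.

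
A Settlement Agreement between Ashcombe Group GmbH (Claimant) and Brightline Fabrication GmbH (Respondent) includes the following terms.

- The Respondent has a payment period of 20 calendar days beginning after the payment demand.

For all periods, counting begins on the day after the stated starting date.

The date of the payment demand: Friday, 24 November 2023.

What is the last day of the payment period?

The last day of the payment period: 24 November 2023 + 20 days = 14 December 2023.

14 December 2023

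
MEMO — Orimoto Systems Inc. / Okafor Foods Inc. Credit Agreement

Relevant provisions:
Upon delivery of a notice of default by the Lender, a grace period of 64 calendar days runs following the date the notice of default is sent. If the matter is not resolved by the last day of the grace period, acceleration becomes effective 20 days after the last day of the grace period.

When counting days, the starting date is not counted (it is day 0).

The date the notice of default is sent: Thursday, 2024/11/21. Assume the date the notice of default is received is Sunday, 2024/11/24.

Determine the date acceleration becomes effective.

The last day of the grace period: 2024/11/21 + 64 days = 2025/01/24.
The date acceleration becomes effective: 2025/01/24 + 20 days = 2025/02/13.

2025/02/13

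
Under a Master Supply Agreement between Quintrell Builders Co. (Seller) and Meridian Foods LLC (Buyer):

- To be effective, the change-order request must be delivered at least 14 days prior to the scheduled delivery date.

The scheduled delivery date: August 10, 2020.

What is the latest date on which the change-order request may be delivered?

Counting back 14 calendar days from August 10, 2020 gives July 27, 2020.

July 27, 2020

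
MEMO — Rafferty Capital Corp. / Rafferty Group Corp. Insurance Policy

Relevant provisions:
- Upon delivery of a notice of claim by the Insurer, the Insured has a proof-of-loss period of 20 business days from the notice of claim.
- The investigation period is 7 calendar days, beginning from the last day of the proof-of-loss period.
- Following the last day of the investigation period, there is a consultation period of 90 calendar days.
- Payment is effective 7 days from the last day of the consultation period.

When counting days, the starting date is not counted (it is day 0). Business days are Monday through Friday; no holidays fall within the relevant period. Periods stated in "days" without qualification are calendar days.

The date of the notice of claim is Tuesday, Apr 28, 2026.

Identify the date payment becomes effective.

Sep 7, 2026

From Tuesday, Apr 28, 2026, 20 business days (Apr 29, Apr 30, May 1, May 4, …, May 22, May 25, May 26, skipping weekends) brings us to Tuesday, May 26, 2026, which is the last day of the proof-of-loss period.
The last day of the investigation period: May 26, 2026 + 7 days = Jun 2, 2026.
The last day of the consultation period: Jun 2, 2026 + 90 days = Aug 31, 2026.
The date payment becomes effective: 7 calendar days after Aug 31, 2026 is Sep 7, 2026.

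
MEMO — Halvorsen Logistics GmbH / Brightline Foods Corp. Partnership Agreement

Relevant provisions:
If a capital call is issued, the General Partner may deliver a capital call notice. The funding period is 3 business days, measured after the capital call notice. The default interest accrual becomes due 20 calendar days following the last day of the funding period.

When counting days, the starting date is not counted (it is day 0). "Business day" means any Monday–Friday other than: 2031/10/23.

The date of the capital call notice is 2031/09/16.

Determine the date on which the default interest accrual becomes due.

2031/10/09

From Tuesday, 2031/09/16, 3 business days (Sep 17, Sep 18, Sep 19, skipping weekends) brings us to Friday, 2031/09/19, which is the last day of the funding period.
The date on which the default interest accrual becomes due: 2031/09/19 + 20 days = 2031/10/09.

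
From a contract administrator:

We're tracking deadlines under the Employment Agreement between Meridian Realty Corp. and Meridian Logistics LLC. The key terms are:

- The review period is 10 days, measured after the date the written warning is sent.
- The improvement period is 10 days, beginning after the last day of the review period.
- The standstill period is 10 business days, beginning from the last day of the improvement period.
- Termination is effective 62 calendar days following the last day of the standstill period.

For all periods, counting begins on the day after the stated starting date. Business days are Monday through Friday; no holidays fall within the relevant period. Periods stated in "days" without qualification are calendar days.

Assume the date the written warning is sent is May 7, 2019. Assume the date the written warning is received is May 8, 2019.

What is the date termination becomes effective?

Aug 11, 2019

The last day of the review period: May 7, 2019 + 10 days = May 17, 2019.
The last day of the improvement period: May 17, 2019 + 10 days = May 27, 2019.
The last day of the standstill period: 10 business days after Monday, May 27, 2019, skipping weekends — May 28, May 29, May 30, May 31, Jun 3, Jun 4, Jun 5, Jun 6, Jun 7, Jun 10 — lands on Monday, Jun 10, 2019.
The date termination becomes effective: Jun 10, 2019 + 62 days = Aug 11, 2019.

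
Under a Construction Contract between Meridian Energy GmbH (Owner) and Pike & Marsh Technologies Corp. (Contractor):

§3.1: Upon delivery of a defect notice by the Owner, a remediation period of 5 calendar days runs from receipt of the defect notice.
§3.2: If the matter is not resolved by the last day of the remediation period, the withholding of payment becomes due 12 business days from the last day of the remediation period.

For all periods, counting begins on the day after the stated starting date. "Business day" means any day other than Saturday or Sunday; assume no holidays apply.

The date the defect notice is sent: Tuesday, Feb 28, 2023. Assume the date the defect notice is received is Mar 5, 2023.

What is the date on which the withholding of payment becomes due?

The last day of the remediation period: Mar 5, 2023 + 5 days = Mar 10, 2023.
From Friday, Mar 10, 2023, 12 business days (Mar 13, Mar 14, Mar 15, Mar 16, …, Mar 24, Mar 27, Mar 28, skipping weekends) brings us to Tuesday, Mar 28, 2023, which is the date on which the withholding of payment becomes due.

Mar 28, 2023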